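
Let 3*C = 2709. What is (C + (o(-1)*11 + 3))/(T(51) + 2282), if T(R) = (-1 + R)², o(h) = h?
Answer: 895/4782 ≈ 0.18716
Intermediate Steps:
C = 903 (C = (⅓)*2709 = 903)
(C + (o(-1)*11 + 3))/(T(51) + 2282) = (903 + (-1*11 + 3))/((-1 + 51)² + 2282) = (903 + (-11 + 3))/(50² + 2282) = (903 - 8)/(2500 + 2282) = 895/4782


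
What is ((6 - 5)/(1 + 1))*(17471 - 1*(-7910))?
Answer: 25381/2 ≈ 12691.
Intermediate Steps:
((6 - 5)/(1 + 1))*(17471 - 1*(-7910)) = (1/2)*(17471 + 7910) = (1*(1/2))*25381 = (1/2)*25381 = 25381/2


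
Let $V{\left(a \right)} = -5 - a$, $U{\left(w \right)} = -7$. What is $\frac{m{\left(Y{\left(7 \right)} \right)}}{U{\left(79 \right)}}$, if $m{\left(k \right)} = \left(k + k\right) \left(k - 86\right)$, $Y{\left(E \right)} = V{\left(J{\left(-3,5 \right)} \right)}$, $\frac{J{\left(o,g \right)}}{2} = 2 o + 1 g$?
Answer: $- \frac{534}{7} \approx -76.286$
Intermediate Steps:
$J{\left(o,g \right)} = 2 g + 4 o$ ($J{\left(o,g \right)} = 2 \left(2 o + 1 g\right) = 2 \left(2 o + g\right) = 2 \left(g + 2 o\right) = 2 g + 4 o$)
$Y{\left(E \right)} = -3$ ($Y{\left(E \right)} = -5 - \left(2 \cdot 5 + 4 \left(-3\right)\right) = -5 - \left(10 - 12\right) = -5 - -2 = -5 + 2 = -3$)
$m{\left(k \right)} = 2 k \left(-86 + k\right)$
$\frac{m{\left(Y{\left(7 \right)} \right)}}{U{\left(79 \right)}} = \frac{2 \left(-3\right) \left(-86 - 3\right)}{-7} = 2 \left(-3\right) \left(-89\right) \left(- \frac{1}{7}\right) = 534 \left(- \frac{1}{7}\right) = - \frac{534}{7}$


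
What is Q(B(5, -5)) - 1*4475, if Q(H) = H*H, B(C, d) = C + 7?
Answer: -4331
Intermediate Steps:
B(C, d) = 7 + C
Q(H) = H**2
Q(B(5, -5)) - 1*4475 = (7 + 5)**2 - 1*4475 = 12**2 - 4475 = 144 - 4475 = -4331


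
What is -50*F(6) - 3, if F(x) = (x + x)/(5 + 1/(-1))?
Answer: -153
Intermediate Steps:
F(x) = x/2 (F(x) = (2*x)/(5 - 1) = (2*x)/4 = (2*x)*(1/4) = x/2)
-50*F(6) - 3 = -25*6 - 3 = -50*3 - 3 = -150 - 3 = -153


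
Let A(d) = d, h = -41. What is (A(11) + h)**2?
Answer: 900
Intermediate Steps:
(A(11) + h)**2 = (11 - 41)**2 = (-30)**2 = 900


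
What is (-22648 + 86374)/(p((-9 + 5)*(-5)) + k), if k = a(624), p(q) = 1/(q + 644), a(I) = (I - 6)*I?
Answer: 42314064/256059649 ≈ 0.16525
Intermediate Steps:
a(I) = I*(-6 + I) (a(I) = (-6 + I)*I = I*(-6 + I))
p(q) = 1/(644 + q)
k = 385632 (k = 624*(-6 + 624) = 624*618 = 385632)
(-22648 + 86374)/(p((-9 + 5)*(-5)) + k) = (-22648 + 86374)/(1/(644 + (-9 + 5)*(-5)) + 385632) = 63726/(1/(644 - 4*(-5)) + 385632) = 63726/(1/(644 + 20) + 385632) = 63726/(1/664 + 385632) = 63726/(256059649/664) = 63726*(664/256059649) = 42314064/256059649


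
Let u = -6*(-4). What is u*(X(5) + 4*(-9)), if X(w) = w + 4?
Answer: -648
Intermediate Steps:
X(w) = 4 + w
u = 24
u*(X(5) + 4*(-9)) = 24*((4 + 5) + 4*(-9)) = 24*(9 - 36) = 24*(-27) = -648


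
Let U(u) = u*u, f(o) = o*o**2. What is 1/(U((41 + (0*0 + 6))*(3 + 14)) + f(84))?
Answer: 1/1231105 ≈ 8.1228e-7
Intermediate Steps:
f(o) = o**3
U(u) = u**2
1/(U((41 + (0*0 + 6))*(3 + 14)) + f(84)) = 1/(((41 + (0*0 + 6))*(3 + 14))**2 + 84**3) = 1/(((41 + (0 + 6))*17)**2 + 592704) = 1/(((41 + 6)*17)**2 + 592704) = 1/((47*17)**2 + 592704) = 1/(799**2 + 592704) = 1/(638401 + 592704) = 1/1231105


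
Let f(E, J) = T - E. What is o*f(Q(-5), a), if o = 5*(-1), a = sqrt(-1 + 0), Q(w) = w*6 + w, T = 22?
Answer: -285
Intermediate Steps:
Q(w) = 7*w (Q(w) = 6*w + w = 7*w)
a = I (a = sqrt(-1) = I ≈ 1.0*I)
f(E, J) = 22 - E
o = -5
o*f(Q(-5), a) = -5*(22 - 7*(-5)) = -5*(22 - 1*(-35)) = -5*(22 + 35) = -5*57 = -285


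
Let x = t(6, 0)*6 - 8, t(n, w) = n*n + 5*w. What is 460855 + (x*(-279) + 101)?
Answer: 402924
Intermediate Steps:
t(n, w) = n**2 + 5*w
x = 208 (x = (6**2 + 5*0)*6 - 8 = (36 + 0)*6 - 8 = 36*6 - 8 = 216 - 8 = 208)
460855 + (x*(-279) + 101) = 460855 + (208*(-279) + 101) = 460855 + (-58032 + 101) = 460855 - 57931 = 402924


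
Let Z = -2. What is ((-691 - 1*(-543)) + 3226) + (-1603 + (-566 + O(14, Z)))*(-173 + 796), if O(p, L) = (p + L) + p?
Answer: -1332011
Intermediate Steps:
O(p, L) = L + 2*p (O(p, L) = (L + p) + p = L + 2*p)
((-691 - 1*(-543)) + 3226) + (-1603 + (-566 + O(14, Z)))*(-173 + 796) = ((-691 - 1*(-543)) + 3226) + (-1603 + (-566 + (-2 + 2*14)))*(-173 + 796) = ((-691 + 543) + 3226) + (-1603 + (-566 + (-2 + 28)))*623 = (-148 + 3226) + (-1603 + (-566 + 26))*623 = 3078 + (-1603 - 540)*623 = 3078 - 2143*623 = 3078 - 1335089 = -1332011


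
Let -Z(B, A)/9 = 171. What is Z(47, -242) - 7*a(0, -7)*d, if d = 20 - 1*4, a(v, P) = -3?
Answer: -1203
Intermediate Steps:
Z(B, A) = -1539 (Z(B, A) = -9*171 = -1539)
d = 16 (d = 20 - 4 = 16)
Z(47, -242) - 7*a(0, -7)*d = -1539 - 7*(-3)*16 = -1539 - (-21)*16 = -1539 - 1*(-336) = -1539 + 336 = -1203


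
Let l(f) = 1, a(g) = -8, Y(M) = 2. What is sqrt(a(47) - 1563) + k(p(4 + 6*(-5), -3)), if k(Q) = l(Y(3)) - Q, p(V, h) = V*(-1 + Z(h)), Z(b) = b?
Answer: -103 + I*sqrt(1571) ≈ -103.0 + 39.636*I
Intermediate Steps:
p(V, h) = V*(-1 + h)
k(Q) = 1 - Q
sqrt(a(47) - 1563) + k(p(4 + 6*(-5), -3)) = sqrt(-8 - 1563) + (1 - (4 + 6*(-5))*(-1 - 3)) = sqrt(-1571) + (1 - (4 - 30)*(-4)) = I*sqrt(1571) + (1 - (-26)*(-4)) = I*sqrt(1571) + (1 - 1*104) = I*sqrt(1571) + (1 - 104) = I*sqrt(1571) - 103 = -103 + I*sqrt(1571)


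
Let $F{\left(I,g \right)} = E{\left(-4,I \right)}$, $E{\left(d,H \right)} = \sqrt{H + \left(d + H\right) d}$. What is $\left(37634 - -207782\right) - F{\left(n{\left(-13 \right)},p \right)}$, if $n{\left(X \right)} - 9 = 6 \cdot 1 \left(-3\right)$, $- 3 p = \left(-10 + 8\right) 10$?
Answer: $245416 - \sqrt{43} \approx 2.4541 \cdot 10^{5}$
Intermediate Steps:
$p = \frac{20}{3}$ ($p = - \frac{\left(-10 + 8\right) 10}{3} = - \frac{\left(-2\right) 10}{3} = \left(- \frac{1}{3}\right) \left(-20\right) = \frac{20}{3} \approx 6.6667$)
$n{\left(X \right)} = -9$ ($n{\left(X \right)} = 9 + 6 \cdot 1 \left(-3\right) = 9 + 6 \left(-3\right) = 9 - 18 = -9$)
$E{\left(d,H \right)} = \sqrt{H + d \left(H + d\right)}$ ($E{\left(d,H \right)} = \sqrt{H + \left(H + d\right) d} = \sqrt{H + d \left(H + d\right)}$)
$F{\left(I,g \right)} = \sqrt{16 - 3 I}$ ($F{\left(I,g \right)} = \sqrt{I + \left(-4\right)^{2} + I \left(-4\right)} = \sqrt{I + 16 - 4 I} = \sqrt{16 - 3 I}$)
$\left(37634 - -207782\right) - F{\left(n{\left(-13 \right)},p \right)} = \left(37634 - -207782\right) - \sqrt{16 - -27} = \left(37634 + 207782\right) - \sqrt{16 + 27} = 245416 - \sqrt{43}$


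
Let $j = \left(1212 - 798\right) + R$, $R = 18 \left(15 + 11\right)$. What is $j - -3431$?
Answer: $4313$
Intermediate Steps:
$R = 468$ ($R = 18 \cdot 26 = 468$)
$j = 882$ ($j = \left(1212 - 798\right) + 468 = 414 + 468 = 882$)
$j - -3431 = 882 - -3431 = 882 + 3431 = 4313$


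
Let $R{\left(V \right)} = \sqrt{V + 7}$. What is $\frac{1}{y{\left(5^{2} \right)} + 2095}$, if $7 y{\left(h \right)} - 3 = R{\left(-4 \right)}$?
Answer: $\frac{102676}{215150221} - \frac{7 \sqrt{3}}{215150221} \approx 0.00047717$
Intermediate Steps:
$R{\left(V \right)} = \sqrt{7 + V}$
$y{\left(h \right)} = \frac{3}{7} + \frac{\sqrt{3}}{7}$ ($y{\left(h \right)} = \frac{3}{7} + \frac{\sqrt{7 - 4}}{7} = \frac{3}{7} + \frac{\sqrt{3}}{7}$)
$\frac{1}{y{\left(5^{2} \right)} + 2095} = \frac{1}{\left(\frac{3}{7} + \frac{\sqrt{3}}{7}\right) + 2095} = \frac{1}{\frac{14668}{7} + \frac{\sqrt{3}}{7}}$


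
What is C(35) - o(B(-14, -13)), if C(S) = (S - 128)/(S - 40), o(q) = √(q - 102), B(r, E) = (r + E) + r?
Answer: 93/5 - I*√143 ≈ 18.6 - 11.958*I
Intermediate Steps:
B(r, E) = E + 2*r (B(r, E) = (E + r) + r = E + 2*r)
o(q) = √(-102 + q)
C(S) = (-128 + S)/(-40 + S)
C(35) - o(B(-14, -13)) = (-128 + 35)/(-40 + 35) - √(-102 + (-13 + 2*(-14))) = -93/(-5) - √(-102 + (-13 - 28)) = -⅕*(-93) - √(-102 - 41) = 93/5 - √(-143) = 93/5 - I*√143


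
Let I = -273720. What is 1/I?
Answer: -1/273720 ≈ -3.6534e-6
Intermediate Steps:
1/I = 1/(-273720) = -1/273720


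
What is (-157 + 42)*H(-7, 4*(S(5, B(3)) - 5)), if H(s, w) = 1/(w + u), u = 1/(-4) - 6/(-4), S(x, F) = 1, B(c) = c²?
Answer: 460/59 ≈ 7.7966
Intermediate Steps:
u = 5/4 (u = 1*(-¼) - 6*(-¼) = -¼ + 3/2 = 5/4 ≈ 1.2500)
H(s, w) = 1/(5/4 + w) (H(s, w) = 1/(w + 5/4) = 1/(5/4 + w))
(-157 + 42)*H(-7, 4*(S(5, B(3)) - 5)) = (-157 + 42)*(4/(5 + 4*(4*(1 - 5)))) = -460/(5 + 4*(4*(-4))) = -460/(5 + 4*(-16)) = -460/(5 - 64) = -460/(-59) = -460*(-1)/59 = -115*(-4/59) = 460/59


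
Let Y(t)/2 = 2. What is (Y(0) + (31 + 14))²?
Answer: 2401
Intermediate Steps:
Y(t) = 4 (Y(t) = 2*2 = 4)
(Y(0) + (31 + 14))² = (4 + (31 + 14))² = (4 + 45)² = 49² = 2401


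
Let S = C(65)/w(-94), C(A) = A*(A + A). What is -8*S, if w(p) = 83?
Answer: -67600/83 ≈ -814.46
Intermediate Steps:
C(A) = 2*A² (C(A) = A*(2*A) = 2*A²)
S = 8450/83 (S = (2*65²)/83 = (2*4225)*(1/83) = 8450*(1/83) = 8450/83 ≈ 101.81)
-8*S = -8*8450/83 = -67600/83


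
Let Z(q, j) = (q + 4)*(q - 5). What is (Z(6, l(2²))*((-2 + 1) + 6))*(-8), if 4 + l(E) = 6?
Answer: -400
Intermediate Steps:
l(E) = 2 (l(E) = -4 + 6 = 2)
Z(q, j) = (-5 + q)*(4 + q) (Z(q, j) = (4 + q)*(-5 + q) = (-5 + q)*(4 + q))
(Z(6, l(2²))*((-2 + 1) + 6))*(-8) = ((-20 + 6² - 1*6)*((-2 + 1) + 6))*(-8) = ((-20 + 36 - 6)*(-1 + 6))*(-8) = (10*5)*(-8) = 50*(-8) = -400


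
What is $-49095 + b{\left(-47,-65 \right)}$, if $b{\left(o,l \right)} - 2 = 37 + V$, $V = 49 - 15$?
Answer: $-49022$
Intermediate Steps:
$V = 34$ ($V = 49 - 15 = 34$)
$b{\left(o,l \right)} = 73$ ($b{\left(o,l \right)} = 2 + \left(37 + 34\right) = 2 + 71 = 73$)
$-49095 + b{\left(-47,-65 \right)} = -49095 + 73 = -49022$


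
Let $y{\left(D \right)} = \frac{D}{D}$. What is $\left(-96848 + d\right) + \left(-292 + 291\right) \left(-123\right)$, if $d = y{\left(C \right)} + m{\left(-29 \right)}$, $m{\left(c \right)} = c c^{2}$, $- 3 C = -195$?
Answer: $-121113$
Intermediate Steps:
$C = 65$ ($C = \left(- \frac{1}{3}\right) \left(-195\right) = 65$)
$y{\left(D \right)} = 1$
$m{\left(c \right)} = c^{3}$
$d = -24388$ ($d = 1 + \left(-29\right)^{3} = 1 - 24389 = -24388$)
$\left(-96848 + d\right) + \left(-292 + 291\right) \left(-123\right) = \left(-96848 - 24388\right) + \left(-292 + 291\right) \left(-123\right) = -121236 - -123 = -121236 + 123 = -121113$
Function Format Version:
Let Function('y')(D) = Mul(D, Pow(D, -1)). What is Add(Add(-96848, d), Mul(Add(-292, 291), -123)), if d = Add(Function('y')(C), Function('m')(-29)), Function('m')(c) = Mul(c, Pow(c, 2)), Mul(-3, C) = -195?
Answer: -121113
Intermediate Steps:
C = 65 (C = Mul(Rational(-1, 3), -195) = 65)
Function('y')(D) = 1
Function('m')(c) = Pow(c, 3)
d = -24388 (d = Add(1, Pow(-29, 3)) = Add(1, -24389) = -24388)
Add(Add(-96848, d), Mul(Add(-292, 291), -123)) = Add(Add(-96848, -24388), Mul(Add(-292, 291), -123)) = Add(-121236, Mul(-1, -123)) = Add(-121236, 123) = -121113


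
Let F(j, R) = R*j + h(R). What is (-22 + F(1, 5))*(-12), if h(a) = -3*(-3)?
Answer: 96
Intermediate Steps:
h(a) = 9
F(j, R) = 9 + R*j (F(j, R) = R*j + 9 = 9 + R*j)
(-22 + F(1, 5))*(-12) = (-22 + (9 + 5*1))*(-12) = (-22 + (9 + 5))*(-12) = (-22 + 14)*(-12) = -8*(-12) = 96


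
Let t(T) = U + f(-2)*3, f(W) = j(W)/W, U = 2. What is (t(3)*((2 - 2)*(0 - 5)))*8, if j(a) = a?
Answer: 0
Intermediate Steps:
f(W) = 1 (f(W) = W/W = 1)
t(T) = 5 (t(T) = 2 + 1*3 = 2 + 3 = 5)
(t(3)*((2 - 2)*(0 - 5)))*8 = (5*((2 - 2)*(0 - 5)))*8 = (5*(0*(-5)))*8 = (5*0)*8 = 0*8 = 0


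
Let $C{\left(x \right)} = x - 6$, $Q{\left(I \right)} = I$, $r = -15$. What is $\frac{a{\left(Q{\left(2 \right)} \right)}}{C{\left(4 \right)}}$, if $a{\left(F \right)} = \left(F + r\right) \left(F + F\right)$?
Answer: $26$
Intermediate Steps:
$a{\left(F \right)} = 2 F \left(-15 + F\right)$ ($a{\left(F \right)} = \left(F - 15\right) \left(F + F\right) = \left(-15 + F\right) 2 F = 2 F \left(-15 + F\right)$)
$C{\left(x \right)} = -6 + x$ ($C{\left(x \right)} = x - 6 = -6 + x$)
$\frac{a{\left(Q{\left(2 \right)} \right)}}{C{\left(4 \right)}} = \frac{2 \cdot 2 \left(-15 + 2\right)}{-6 + 4} = \frac{2 \cdot 2 \left(-13\right)}{-2} = \left(-52\right) \left(- \frac{1}{2}\right) = 26$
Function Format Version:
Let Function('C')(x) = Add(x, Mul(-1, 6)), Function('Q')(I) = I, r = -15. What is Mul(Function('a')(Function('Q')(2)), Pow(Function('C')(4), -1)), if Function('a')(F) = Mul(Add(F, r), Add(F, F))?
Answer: 26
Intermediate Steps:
Function('a')(F) = Mul(2, F, Add(-15, F)) (Function('a')(F) = Mul(Add(F, -15), Add(F, F)) = Mul(Add(-15, F), Mul(2, F)) = Mul(2, F, Add(-15, F)))
Function('C')(x) = Add(-6, x) (Function('C')(x) = Add(x, -6) = Add(-6, x))
Mul(Function('a')(Function('Q')(2)), Pow(Function('C')(4), -1)) = Mul(Mul(2, 2, Add(-15, 2)), Pow(Add(-6, 4), -1)) = Mul(Mul(2, 2, -13), Pow(-2, -1)) = Mul(-52, Rational(-1, 2)) = 26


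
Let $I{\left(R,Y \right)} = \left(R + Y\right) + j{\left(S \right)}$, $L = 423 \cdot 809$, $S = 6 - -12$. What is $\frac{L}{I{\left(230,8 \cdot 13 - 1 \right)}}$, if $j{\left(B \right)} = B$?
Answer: $\frac{38023}{39} \approx 974.95$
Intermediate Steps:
$S = 18$ ($S = 6 + 12 = 18$)
$L = 342207$
$I{\left(R,Y \right)} = 18 + R + Y$ ($I{\left(R,Y \right)} = \left(R + Y\right) + 18 = 18 + R + Y$)
$\frac{L}{I{\left(230,8 \cdot 13 - 1 \right)}} = \frac{342207}{18 + 230 + \left(8 \cdot 13 - 1\right)} = \frac{342207}{18 + 230 + \left(104 - 1\right)} = \frac{342207}{18 + 230 + 103} = \frac{342207}{351} = 342207 \cdot \frac{1}{351} = \frac{38023}{39}$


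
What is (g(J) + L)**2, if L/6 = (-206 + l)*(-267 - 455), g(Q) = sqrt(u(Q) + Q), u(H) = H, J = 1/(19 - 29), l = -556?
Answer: (16504920 + I*sqrt(5))**2/25 ≈ 1.0896e+13 + 2.9525e+6*I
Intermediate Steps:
J = -1/10 (J = 1/(-10) = -1/10 ≈ -0.10000)
g(Q) = sqrt(2)*sqrt(Q) (g(Q) = sqrt(Q + Q) = sqrt(2*Q) = sqrt(2)*sqrt(Q))
L = 3300984 (L = 6*((-206 - 556)*(-267 - 455)) = 6*(-762*(-722)) = 6*550164 = 3300984)
(g(J) + L)**2 = (sqrt(2)*sqrt(-1/10) + 3300984)**2 = (sqrt(2)*(I*sqrt(10)/10) + 3300984)**2 = (I*sqrt(5)/5 + 3300984)**2 = (3300984 + I*sqrt(5)/5)**2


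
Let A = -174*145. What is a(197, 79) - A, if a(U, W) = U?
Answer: 25427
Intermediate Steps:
A = -25230
a(197, 79) - A = 197 - 1*(-25230) = 197 + 25230 = 25427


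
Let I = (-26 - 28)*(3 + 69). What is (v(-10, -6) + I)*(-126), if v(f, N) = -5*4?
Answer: 492408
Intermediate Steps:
v(f, N) = -20
I = -3888 (I = -54*72 = -3888)
(v(-10, -6) + I)*(-126) = (-20 - 3888)*(-126) = -3908*(-126) = 492408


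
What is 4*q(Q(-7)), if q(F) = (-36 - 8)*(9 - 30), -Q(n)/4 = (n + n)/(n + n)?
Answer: 3696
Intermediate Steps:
Q(n) = -4 (Q(n) = -4*(n + n)/(n + n) = -4*2*n/(2*n) = -4*2*n*1/(2*n) = -4*1 = -4)
q(F) = 924 (q(F) = -44*(-21) = 924)
4*q(Q(-7)) = 4*924 = 3696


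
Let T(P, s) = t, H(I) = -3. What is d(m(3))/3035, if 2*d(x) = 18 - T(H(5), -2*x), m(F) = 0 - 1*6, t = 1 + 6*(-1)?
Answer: 23/6070 ≈ 0.0037891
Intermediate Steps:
t = -5 (t = 1 - 6 = -5)
m(F) = -6 (m(F) = 0 - 6 = -6)
T(P, s) = -5
d(x) = 23/2 (d(x) = (18 - 1*(-5))/2 = (18 + 5)/2 = (½)*23 = 23/2)
d(m(3))/3035 = (23/2)/3035 = (23/2)*(1/3035) = 23/6070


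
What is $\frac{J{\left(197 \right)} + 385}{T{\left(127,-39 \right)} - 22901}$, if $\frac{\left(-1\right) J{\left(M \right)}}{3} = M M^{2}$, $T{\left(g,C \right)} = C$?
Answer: $\frac{11467867}{11470} \approx 999.81$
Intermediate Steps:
$J{\left(M \right)} = - 3 M^{3}$ ($J{\left(M \right)} = - 3 M M^{2} = - 3 M^{3}$)
$\frac{J{\left(197 \right)} + 385}{T{\left(127,-39 \right)} - 22901} = \frac{- 3 \cdot 197^{3} + 385}{-39 - 22901} = \frac{\left(-3\right) 7645373 + 385}{-22940} = \left(-22936119 + 385\right) \left(- \frac{1}{22940}\right) = \left(-22935734\right) \left(- \frac{1}{22940}\right) = \frac{11467867}{11470}$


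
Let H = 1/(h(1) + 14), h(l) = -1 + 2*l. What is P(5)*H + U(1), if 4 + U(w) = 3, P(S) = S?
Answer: -⅔ ≈ -0.66667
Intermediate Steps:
U(w) = -1 (U(w) = -4 + 3 = -1)
H = 1/15 (H = 1/((-1 + 2*1) + 14) = 1/((-1 + 2) + 14) = 1/(1 + 14) = 1/15 ≈ 0.066667)
P(5)*H + U(1) = 5*(1/15) - 1 = ⅓ - 1 = -⅔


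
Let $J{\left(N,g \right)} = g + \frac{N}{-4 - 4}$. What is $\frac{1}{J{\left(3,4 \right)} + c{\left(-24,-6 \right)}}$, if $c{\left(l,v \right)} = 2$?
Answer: $\frac{8}{45} \approx 0.17778$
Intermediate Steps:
$J{\left(N,g \right)} = g - \frac{N}{8}$ ($J{\left(N,g \right)} = g + \frac{N}{-8} = g + N \left(- \frac{1}{8}\right) = g - \frac{N}{8}$)
$\frac{1}{J{\left(3,4 \right)} + c{\left(-24,-6 \right)}} = \frac{1}{\left(4 - \frac{3}{8}\right) + 2} = \frac{1}{\frac{29}{8} + 2} = \frac{1}{\frac{45}{8}} = \frac{8}{45}$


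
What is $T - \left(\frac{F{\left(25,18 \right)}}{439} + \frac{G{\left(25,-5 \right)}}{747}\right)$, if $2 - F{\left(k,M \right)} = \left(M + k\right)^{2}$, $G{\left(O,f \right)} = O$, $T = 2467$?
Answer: $\frac{810379445}{327933} \approx 2471.2$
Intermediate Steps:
$F{\left(k,M \right)} = 2 - \left(M + k\right)^{2}$
$T - \left(\frac{F{\left(25,18 \right)}}{439} + \frac{G{\left(25,-5 \right)}}{747}\right) = 2467 - \left(\frac{2 - \left(18 + 25\right)^{2}}{439} + \frac{25}{747}\right) = 2467 - \left(\left(2 - 43^{2}\right) \frac{1}{439} + 25 \cdot \frac{1}{747}\right) = 2467 - \left(\left(2 - 1849\right) \frac{1}{439} + \frac{25}{747}\right) = 2467 - \left(\left(-1847\right) \frac{1}{439} + \frac{25}{747}\right) = 2467 - \left(- \frac{1847}{439} + \frac{25}{747}\right) = 2467 - - \frac{1368734}{327933} = 2467 + \frac{1368734}{327933} = \frac{810379445}{327933}$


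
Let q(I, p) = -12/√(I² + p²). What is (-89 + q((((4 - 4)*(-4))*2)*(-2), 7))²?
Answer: 403225/49 ≈ 8229.1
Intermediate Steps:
q(I, p) = -12/√(I² + p²)
(-89 + q((((4 - 4)*(-4))*2)*(-2), 7))² = (-89 - 12/√(((((4 - 4)*(-4))*2)*(-2))² + 7²))² = (-89 - 12/√((((0*(-4))*2)*(-2))² + 49))² = (-89 - 12/√(((0*2)*(-2))² + 49))² = (-89 - 12/√((0*(-2))² + 49))² = (-89 - 12/√(0² + 49))² = (-89 - 12/√(0 + 49))² = (-89 - 12/√49)² = (-89 - 12*⅐)² = (-89 - 12/7)² = (-635/7)² = 403225/49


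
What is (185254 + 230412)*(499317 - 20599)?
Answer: 198986796188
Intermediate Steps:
(185254 + 230412)*(499317 - 20599) = 415666*478718 = 198986796188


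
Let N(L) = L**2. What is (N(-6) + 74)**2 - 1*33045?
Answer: -20945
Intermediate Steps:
(N(-6) + 74)**2 - 1*33045 = ((-6)**2 + 74)**2 - 1*33045 = (36 + 74)**2 - 33045 = 110**2 - 33045 = 12100 - 33045 = -20945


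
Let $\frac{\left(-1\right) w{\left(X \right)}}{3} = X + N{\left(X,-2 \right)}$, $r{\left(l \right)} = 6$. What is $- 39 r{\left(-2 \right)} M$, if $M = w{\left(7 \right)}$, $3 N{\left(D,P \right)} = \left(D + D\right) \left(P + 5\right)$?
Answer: $14742$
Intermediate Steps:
$N{\left(D,P \right)} = \frac{2 D \left(5 + P\right)}{3}$ ($N{\left(D,P \right)} = \frac{\left(D + D\right) \left(P + 5\right)}{3} = \frac{2 D \left(5 + P\right)}{3}$)
$w{\left(X \right)} = - 9 X$ ($w{\left(X \right)} = - 3 \left(X + \frac{2 X \left(5 - 2\right)}{3}\right) = - 3 \left(X + \frac{2}{3} X 3\right) = - 3 \left(X + 2 X\right) = - 3 \cdot 3 X = - 9 X$)
$M = -63$ ($M = \left(-9\right) 7 = -63$)
$- 39 r{\left(-2 \right)} M = \left(-39\right) 6 \left(-63\right) = \left(-234\right) \left(-63\right) = 14742$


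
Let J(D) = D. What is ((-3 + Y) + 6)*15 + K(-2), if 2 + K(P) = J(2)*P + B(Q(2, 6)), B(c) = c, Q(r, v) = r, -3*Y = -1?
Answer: 46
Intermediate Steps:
Y = 1/3 (Y = -1/3*(-1) = 1/3 ≈ 0.33333)
K(P) = 2*P (K(P) = -2 + (2*P + 2) = -2 + (2 + 2*P) = 2*P)
((-3 + Y) + 6)*15 + K(-2) = ((-3 + 1/3) + 6)*15 + 2*(-2) = (-8/3 + 6)*15 - 4 = (10/3)*15 - 4 = 50 - 4 = 46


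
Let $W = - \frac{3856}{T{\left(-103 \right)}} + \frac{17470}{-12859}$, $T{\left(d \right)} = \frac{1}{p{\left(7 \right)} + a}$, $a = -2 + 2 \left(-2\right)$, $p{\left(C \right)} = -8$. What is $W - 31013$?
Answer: $\frac{295366619}{12859} \approx 22970.0$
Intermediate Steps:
$a = -6$ ($a = -2 - 4 = -6$)
$T{\left(d \right)} = - \frac{1}{14}$ ($T{\left(d \right)} = \frac{1}{-8 - 6} = \frac{1}{-14} = - \frac{1}{14}$)
$W = \frac{694162786}{12859}$ ($W = - \frac{3856}{- \frac{1}{14}} + \frac{17470}{-12859} = \left(-3856\right) \left(-14\right) + 17470 \left(- \frac{1}{12859}\right) = 53984 - \frac{17470}{12859} = \frac{694162786}{12859} \approx 53983.0$)
$W - 31013 = \frac{694162786}{12859} - 31013 = \frac{295366619}{12859}$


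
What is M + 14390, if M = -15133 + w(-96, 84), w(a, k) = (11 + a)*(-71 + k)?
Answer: -1848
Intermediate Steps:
w(a, k) = (-71 + k)*(11 + a)
M = -16238 (M = -15133 + (-781 - 71*(-96) + 11*84 - 96*84) = -15133 + (-781 + 6816 + 924 - 8064) = -15133 - 1105 = -16238)
M + 14390 = -16238 + 14390 = -1848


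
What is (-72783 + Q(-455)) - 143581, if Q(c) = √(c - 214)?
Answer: -216364 + I*√669 ≈ -2.1636e+5 + 25.865*I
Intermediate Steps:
Q(c) = √(-214 + c)
(-72783 + Q(-455)) - 143581 = (-72783 + √(-214 - 455)) - 143581 = (-72783 + √(-669)) - 143581 = (-72783 + I*√669) - 143581 = -216364 + I*√669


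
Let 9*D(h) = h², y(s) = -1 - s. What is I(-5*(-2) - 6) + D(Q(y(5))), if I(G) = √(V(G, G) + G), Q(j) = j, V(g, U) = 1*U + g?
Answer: 4 + 2*√3 ≈ 7.4641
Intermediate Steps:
V(g, U) = U + g
D(h) = h²/9
I(G) = √3*√G (I(G) = √((G + G) + G) = √(2*G + G) = √(3*G) = √3*√G)
I(-5*(-2) - 6) + D(Q(y(5))) = √3*√(-5*(-2) - 6) + (-1 - 1*5)²/9 = √3*√(10 - 6) + (-1 - 5)²/9 = √3*√4 + (⅑)*(-6)² = √3*2 + (⅑)*36 = 2*√3 + 4 = 4 + 2*√3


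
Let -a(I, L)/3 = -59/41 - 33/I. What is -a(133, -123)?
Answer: -27600/5453 ≈ -5.0614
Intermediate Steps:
a(I, L) = 177/41 + 99/I (a(I, L) = -3*(-59/41 - 33/I) = 177/41 + 99/I)
-a(133, -123) = -(177/41 + 99/133) = -1*27600/5453 = -27600/5453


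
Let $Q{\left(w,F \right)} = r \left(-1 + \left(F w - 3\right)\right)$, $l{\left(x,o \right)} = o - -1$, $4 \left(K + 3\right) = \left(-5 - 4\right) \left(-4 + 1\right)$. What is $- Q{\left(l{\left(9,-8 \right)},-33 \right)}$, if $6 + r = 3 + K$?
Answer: $- \frac{681}{4} \approx -170.25$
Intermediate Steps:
$K = \frac{15}{4}$ ($K = -3 + \frac{\left(-5 - 4\right) \left(-4 + 1\right)}{4} = -3 + \frac{\left(-9\right) \left(-3\right)}{4} = -3 + \frac{1}{4} \cdot 27 = -3 + \frac{27}{4} = \frac{15}{4} \approx 3.75$)
$l{\left(x,o \right)} = 1 + o$ ($l{\left(x,o \right)} = o + 1 = 1 + o$)
$r = \frac{3}{4}$ ($r = -6 + \left(3 + \frac{15}{4}\right) = -6 + \frac{27}{4} = \frac{3}{4} \approx 0.75$)
$Q{\left(w,F \right)} = -3 + \frac{3 F w}{4}$ ($Q{\left(w,F \right)} = \frac{3 \left(-1 + \left(F w - 3\right)\right)}{4} = \frac{3 \left(-1 + \left(-3 + F w\right)\right)}{4} = \frac{3 \left(-4 + F w\right)}{4} = -3 + \frac{3 F w}{4}$)
$- Q{\left(l{\left(9,-8 \right)},-33 \right)} = - (-3 + \frac{3}{4} \left(-33\right) \left(1 - 8\right)) = - (-3 + \frac{3}{4} \left(-33\right) \left(-7\right)) = - (-3 + \frac{693}{4}) = \left(-1\right) \frac{681}{4} = - \frac{681}{4}$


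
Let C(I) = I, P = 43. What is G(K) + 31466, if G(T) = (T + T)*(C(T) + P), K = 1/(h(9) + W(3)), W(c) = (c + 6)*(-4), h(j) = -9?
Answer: 63714782/2025 ≈ 31464.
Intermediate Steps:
W(c) = -24 - 4*c (W(c) = (6 + c)*(-4) = -24 - 4*c)
K = -1/45 (K = 1/(-9 + (-24 - 4*3)) = 1/(-9 + (-24 - 12)) = 1/(-9 - 36) = 1/(-45) = -1/45 ≈ -0.022222)
G(T) = 2*T*(43 + T) (G(T) = (T + T)*(T + 43) = (2*T)*(43 + T) = 2*T*(43 + T))
G(K) + 31466 = 2*(-1/45)*(43 - 1/45) + 31466 = 2*(-1/45)*(1934/45) + 31466 = -3868/2025 + 31466 = 63714782/2025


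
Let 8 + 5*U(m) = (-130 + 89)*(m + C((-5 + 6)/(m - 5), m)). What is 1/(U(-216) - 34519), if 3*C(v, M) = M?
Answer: -1/32159 ≈ -3.1095e-5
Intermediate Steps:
C(v, M) = M/3
U(m) = -8/5 - 164*m/15 (U(m) = -8/5 + ((-130 + 89)*(m + m/3))/5 = -8/5 + (-164*m/3)/5 = -8/5 - 164*m/15)
1/(U(-216) - 34519) = 1/((-8/5 - 164/15*(-216)) - 34519) = 1/((-8/5 + 11808/5) - 34519) = 1/(2360 - 34519) = 1/(-32159) = -1/32159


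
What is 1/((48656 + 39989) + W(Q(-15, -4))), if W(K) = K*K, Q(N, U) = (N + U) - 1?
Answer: 1/89045 ≈ 1.1230e-5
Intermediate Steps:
Q(N, U) = -1 + N + U
W(K) = K²
1/((48656 + 39989) + W(Q(-15, -4))) = 1/((48656 + 39989) + (-1 - 15 - 4)²) = 1/(88645 + (-20)²) = 1/(88645 + 400) = 1/89045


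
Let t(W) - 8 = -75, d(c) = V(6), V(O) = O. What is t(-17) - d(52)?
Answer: -73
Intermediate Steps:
d(c) = 6
t(W) = -67 (t(W) = 8 - 75 = -67)
t(-17) - d(52) = -67 - 1*6 = -67 - 6 = -73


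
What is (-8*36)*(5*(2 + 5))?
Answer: -10080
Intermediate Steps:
(-8*36)*(5*(2 + 5)) = -1440*7 = -288*35 = -10080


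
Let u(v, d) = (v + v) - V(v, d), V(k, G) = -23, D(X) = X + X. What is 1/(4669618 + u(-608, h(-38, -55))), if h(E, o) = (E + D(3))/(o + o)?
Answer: 1/4668425 ≈ 2.1421e-7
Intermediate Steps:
D(X) = 2*X
h(E, o) = (6 + E)/(2*o) (h(E, o) = (E + 2*3)/(o + o) = (E + 6)/((2*o)) = (6 + E)*(1/(2*o)) = (6 + E)/(2*o))
u(v, d) = 23 + 2*v (u(v, d) = (v + v) - 1*(-23) = 2*v + 23 = 23 + 2*v)
1/(4669618 + u(-608, h(-38, -55))) = 1/(4669618 + (23 + 2*(-608))) = 1/(4669618 + (23 - 1216)) = 1/(4669618 - 1193) = 1/4668425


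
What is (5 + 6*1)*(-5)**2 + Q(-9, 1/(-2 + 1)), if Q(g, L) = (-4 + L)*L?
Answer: 280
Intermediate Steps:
Q(g, L) = L*(-4 + L)
(5 + 6*1)*(-5)**2 + Q(-9, 1/(-2 + 1)) = (5 + 6*1)*(-5)**2 + (-4 + 1/(-2 + 1))/(-2 + 1) = (5 + 6)*25 + (-4 + 1/(-1))/(-1) = 11*25 - (-4 - 1) = 275 - 1*(-5) = 275 + 5 = 280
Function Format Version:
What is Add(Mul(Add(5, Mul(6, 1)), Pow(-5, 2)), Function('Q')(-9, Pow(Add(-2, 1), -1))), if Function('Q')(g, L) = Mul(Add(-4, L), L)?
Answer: 280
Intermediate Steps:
Function('Q')(g, L) = Mul(L, Add(-4, L))
Add(Mul(Add(5, Mul(6, 1)), Pow(-5, 2)), Function('Q')(-9, Pow(Add(-2, 1), -1))) = Add(Mul(Add(5, Mul(6, 1)), Pow(-5, 2)), Mul(Pow(Add(-2, 1), -1), Add(-4, Pow(Add(-2, 1), -1)))) = Add(Mul(Add(5, 6), 25), Mul(Pow(-1, -1), Add(-4, Pow(-1, -1)))) = Add(Mul(11, 25), Mul(-1, Add(-4, -1))) = Add(275, Mul(-1, -5)) = Add(275, 5) = 280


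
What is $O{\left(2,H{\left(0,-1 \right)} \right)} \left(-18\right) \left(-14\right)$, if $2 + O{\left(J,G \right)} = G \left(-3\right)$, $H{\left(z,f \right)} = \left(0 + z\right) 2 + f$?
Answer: $252$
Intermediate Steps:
$H{\left(z,f \right)} = f + 2 z$ ($H{\left(z,f \right)} = z 2 + f = 2 z + f = f + 2 z$)
$O{\left(J,G \right)} = -2 - 3 G$ ($O{\left(J,G \right)} = -2 + G \left(-3\right) = -2 - 3 G$)
$O{\left(2,H{\left(0,-1 \right)} \right)} \left(-18\right) \left(-14\right) = \left(-2 - 3 \left(-1 + 2 \cdot 0\right)\right) \left(-18\right) \left(-14\right) = \left(-2 - 3 \left(-1 + 0\right)\right) \left(-18\right) \left(-14\right) = \left(-2 - -3\right) \left(-18\right) \left(-14\right) = \left(-2 + 3\right) \left(-18\right) \left(-14\right) = 1 \left(-18\right) \left(-14\right) = \left(-18\right) \left(-14\right) = 252$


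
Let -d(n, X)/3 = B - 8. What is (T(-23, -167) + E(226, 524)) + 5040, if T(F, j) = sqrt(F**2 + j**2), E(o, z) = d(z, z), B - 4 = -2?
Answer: 5058 + sqrt(28418) ≈ 5226.6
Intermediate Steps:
B = 2 (B = 4 - 2 = 2)
d(n, X) = 18 (d(n, X) = -3*(2 - 8) = -3*(-6) = 18)
E(o, z) = 18
(T(-23, -167) + E(226, 524)) + 5040 = (sqrt((-23)**2 + (-167)**2) + 18) + 5040 = (sqrt(529 + 27889) + 18) + 5040 = (sqrt(28418) + 18) + 5040 = (18 + sqrt(28418)) + 5040 = 5058 + sqrt(28418)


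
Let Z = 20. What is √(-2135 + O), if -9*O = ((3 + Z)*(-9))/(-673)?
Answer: I*√967018894/673 ≈ 46.206*I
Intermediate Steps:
O = -23/673 (O = -(3 + 20)*(-9)/(9*(-673)) = -23*(-9)*(-1)/(9*673) = -(-23)*(-1)/673 = -⅑*207/673 = -23/673 ≈ -0.034175)
√(-2135 + O) = √(-2135 - 23/673) = √(-1436878/673) = I*√967018894/673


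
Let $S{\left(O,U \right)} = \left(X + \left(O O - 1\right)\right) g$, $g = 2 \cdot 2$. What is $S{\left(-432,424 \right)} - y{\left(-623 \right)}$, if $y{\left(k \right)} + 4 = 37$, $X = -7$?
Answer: $746431$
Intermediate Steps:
$g = 4$
$y{\left(k \right)} = 33$ ($y{\left(k \right)} = -4 + 37 = 33$)
$S{\left(O,U \right)} = -32 + 4 O^{2}$ ($S{\left(O,U \right)} = \left(-7 + \left(O O - 1\right)\right) 4 = \left(-7 + \left(O^{2} - 1\right)\right) 4 = \left(-7 + \left(-1 + O^{2}\right)\right) 4 = \left(-8 + O^{2}\right) 4 = -32 + 4 O^{2}$)
$S{\left(-432,424 \right)} - y{\left(-623 \right)} = \left(-32 + 4 \left(-432\right)^{2}\right) - 33 = \left(-32 + 4 \cdot 186624\right) - 33 = \left(-32 + 746496\right) - 33 = 746464 - 33 = 746431$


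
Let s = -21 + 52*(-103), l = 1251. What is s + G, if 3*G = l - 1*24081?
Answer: -12987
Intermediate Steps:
s = -5377 (s = -21 - 5356 = -5377)
G = -7610 (G = (1251 - 1*24081)/3 = (1251 - 24081)/3 = (⅓)*(-22830) = -7610)
s + G = -5377 - 7610 = -12987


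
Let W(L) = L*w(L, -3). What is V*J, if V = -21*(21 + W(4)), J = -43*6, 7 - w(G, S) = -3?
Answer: 330498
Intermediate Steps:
w(G, S) = 10 (w(G, S) = 7 - 1*(-3) = 7 + 3 = 10)
J = -258
W(L) = 10*L (W(L) = L*10 = 10*L)
V = -1281 (V = -21*(21 + 10*4) = -21*(21 + 40) = -21*61 = -1281)
V*J = -1281*(-258) = 330498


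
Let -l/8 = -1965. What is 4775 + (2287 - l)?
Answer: -8658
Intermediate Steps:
l = 15720 (l = -8*(-1965) = 15720)
4775 + (2287 - l) = 4775 + (2287 - 1*15720) = 4775 + (2287 - 15720) = 4775 - 13433 = -8658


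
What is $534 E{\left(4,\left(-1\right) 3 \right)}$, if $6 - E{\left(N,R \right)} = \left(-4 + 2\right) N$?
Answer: $7476$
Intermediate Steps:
$E{\left(N,R \right)} = 6 + 2 N$ ($E{\left(N,R \right)} = 6 - \left(-4 + 2\right) N = 6 - - 2 N = 6 + 2 N$)
$534 E{\left(4,\left(-1\right) 3 \right)} = 534 \left(6 + 2 \cdot 4\right) = 534 \left(6 + 8\right) = 534 \cdot 14 = 7476$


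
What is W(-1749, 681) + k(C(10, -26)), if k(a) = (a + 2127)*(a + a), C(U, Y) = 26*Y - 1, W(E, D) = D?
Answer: -1962619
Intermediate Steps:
C(U, Y) = -1 + 26*Y
k(a) = 2*a*(2127 + a) (k(a) = (2127 + a)*(2*a) = 2*a*(2127 + a))
W(-1749, 681) + k(C(10, -26)) = 681 + 2*(-1 + 26*(-26))*(2127 + (-1 + 26*(-26))) = 681 + 2*(-1 - 676)*(2127 + (-1 - 676)) = 681 + 2*(-677)*(2127 - 677) = 681 + 2*(-677)*1450 = 681 - 1963300 = -1962619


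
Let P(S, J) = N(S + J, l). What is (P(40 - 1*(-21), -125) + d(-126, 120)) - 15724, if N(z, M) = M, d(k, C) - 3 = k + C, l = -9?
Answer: -15736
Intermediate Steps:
d(k, C) = 3 + C + k (d(k, C) = 3 + (k + C) = 3 + (C + k) = 3 + C + k)
P(S, J) = -9
(P(40 - 1*(-21), -125) + d(-126, 120)) - 15724 = (-9 + (3 + 120 - 126)) - 15724 = (-9 - 3) - 15724 = -12 - 15724 = -15736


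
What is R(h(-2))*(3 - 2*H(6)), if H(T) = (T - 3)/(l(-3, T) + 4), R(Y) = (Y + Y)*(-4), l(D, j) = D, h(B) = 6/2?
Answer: 72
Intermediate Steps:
h(B) = 3 (h(B) = 6*(1/2) = 3)
R(Y) = -8*Y (R(Y) = (2*Y)*(-4) = -8*Y)
H(T) = -3 + T (H(T) = (T - 3)/(-3 + 4) = (-3 + T)/1 = (-3 + T)*1 = -3 + T)
R(h(-2))*(3 - 2*H(6)) = (-8*3)*(3 - 2*(-3 + 6)) = -24*(3 - 2*3) = -24*(3 - 6) = -24*(-3) = 72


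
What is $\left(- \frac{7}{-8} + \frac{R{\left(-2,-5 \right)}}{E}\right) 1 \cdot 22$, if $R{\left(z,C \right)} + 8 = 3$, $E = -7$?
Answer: $\frac{979}{28} \approx 34.964$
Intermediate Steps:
$R{\left(z,C \right)} = -5$ ($R{\left(z,C \right)} = -8 + 3 = -5$)
$\left(- \frac{7}{-8} + \frac{R{\left(-2,-5 \right)}}{E}\right) 1 \cdot 22 = \left(- \frac{7}{-8} - \frac{5}{-7}\right) 1 \cdot 22 = \left(\left(-7\right) \left(- \frac{1}{8}\right) - - \frac{5}{7}\right) 1 \cdot 22 = \left(\frac{7}{8} + \frac{5}{7}\right) 1 \cdot 22 = \frac{89}{56} \cdot 1 \cdot 22 = \frac{89}{56} \cdot 22 = \frac{979}{28}$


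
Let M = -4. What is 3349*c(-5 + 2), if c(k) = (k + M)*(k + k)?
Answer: 140658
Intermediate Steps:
c(k) = 2*k*(-4 + k) (c(k) = (k - 4)*(k + k) = (-4 + k)*(2*k) = 2*k*(-4 + k))
3349*c(-5 + 2) = 3349*(2*(-5 + 2)*(-4 + (-5 + 2))) = 3349*(2*(-3)*(-4 - 3)) = 3349*(2*(-3)*(-7)) = 3349*42 = 140658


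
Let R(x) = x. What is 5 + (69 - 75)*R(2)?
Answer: -7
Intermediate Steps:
5 + (69 - 75)*R(2) = 5 + (69 - 75)*2 = 5 - 6*2 = 5 - 12 = -7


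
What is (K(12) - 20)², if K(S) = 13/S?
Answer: 51529/144 ≈ 357.84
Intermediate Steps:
(K(12) - 20)² = (13/12 - 20)² = (-227/12)² = 51529/144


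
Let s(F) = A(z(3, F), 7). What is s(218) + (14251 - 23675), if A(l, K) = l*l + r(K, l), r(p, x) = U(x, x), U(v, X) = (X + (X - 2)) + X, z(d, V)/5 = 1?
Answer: -9386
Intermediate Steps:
z(d, V) = 5 (z(d, V) = 5*1 = 5)
U(v, X) = -2 + 3*X (U(v, X) = (X + (-2 + X)) + X = (-2 + 2*X) + X = -2 + 3*X)
r(p, x) = -2 + 3*x
A(l, K) = -2 + l**2 + 3*l (A(l, K) = l*l + (-2 + 3*l) = l**2 + (-2 + 3*l) = -2 + l**2 + 3*l)
s(F) = 38 (s(F) = -2 + 5**2 + 3*5 = -2 + 25 + 15 = 38)
s(218) + (14251 - 23675) = 38 + (14251 - 23675) = 38 - 9424 = -9386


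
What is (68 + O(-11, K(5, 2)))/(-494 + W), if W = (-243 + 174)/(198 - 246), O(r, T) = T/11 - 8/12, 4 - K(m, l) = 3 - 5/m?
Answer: -35648/260073 ≈ -0.13707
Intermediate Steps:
K(m, l) = 1 + 5/m (K(m, l) = 4 - (3 - 5/m) = 4 + (-3 + 5/m) = 1 + 5/m)
O(r, T) = -⅔ + T/11 (O(r, T) = T*(1/11) - 8*1/12 = T/11 - ⅔ = -⅔ + T/11)
W = 23/16 (W = -69/(-48) = -69*(-1/48) = 23/16 ≈ 1.4375)
(68 + O(-11, K(5, 2)))/(-494 + W) = (68 + (-⅔ + ((5 + 5)/5)/11))/(-494 + 23/16) = (68 + (-⅔ + ((⅕)*10)/11))/(-7881/16) = (68 + (-⅔ + (1/11)*2))*(-16/7881) = (68 + (-⅔ + 2/11))*(-16/7881) = (68 - 16/33)*(-16/7881) = (2228/33)*(-16/7881) = -35648/260073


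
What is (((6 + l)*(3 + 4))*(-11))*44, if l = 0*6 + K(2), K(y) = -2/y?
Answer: -16940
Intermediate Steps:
l = -1 (l = 0*6 - 2/2 = 0 - 2*½ = 0 - 1 = -1)
(((6 + l)*(3 + 4))*(-11))*44 = (((6 - 1)*(3 + 4))*(-11))*44 = ((5*7)*(-11))*44 = (35*(-11))*44 = -385*44 = -16940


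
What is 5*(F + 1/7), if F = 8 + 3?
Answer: 390/7 ≈ 55.714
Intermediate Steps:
F = 11
5*(F + 1/7) = 5*(11 + 1/7) = 5*(11 + ⅐) = 5*(78/7) = 390/7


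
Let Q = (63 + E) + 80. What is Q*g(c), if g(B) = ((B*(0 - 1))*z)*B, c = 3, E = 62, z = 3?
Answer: -5535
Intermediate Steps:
g(B) = -3*B² (g(B) = ((B*(0 - 1))*3)*B = ((B*(-1))*3)*B = (-B*3)*B = (-3*B)*B = -3*B²)
Q = 205 (Q = (63 + 62) + 80 = 125 + 80 = 205)
Q*g(c) = 205*(-3*3²) = 205*(-3*9) = 205*(-27) = -5535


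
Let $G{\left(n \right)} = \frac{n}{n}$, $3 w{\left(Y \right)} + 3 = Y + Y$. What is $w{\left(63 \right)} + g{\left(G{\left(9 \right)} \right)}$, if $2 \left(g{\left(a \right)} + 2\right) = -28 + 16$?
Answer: $33$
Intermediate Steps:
$w{\left(Y \right)} = -1 + \frac{2 Y}{3}$ ($w{\left(Y \right)} = -1 + \frac{Y + Y}{3} = -1 + \frac{2 Y}{3}$)
$G{\left(n \right)} = 1$
$g{\left(a \right)} = -8$ ($g{\left(a \right)} = -2 + \frac{-28 + 16}{2} = -2 + \frac{1}{2} \left(-12\right) = -2 - 6 = -8$)
$w{\left(63 \right)} + g{\left(G{\left(9 \right)} \right)} = \left(-1 + \frac{2}{3} \cdot 63\right) - 8 = \left(-1 + 42\right) - 8 = 41 - 8 = 33$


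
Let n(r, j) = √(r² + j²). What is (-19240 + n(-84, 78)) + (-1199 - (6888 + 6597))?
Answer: -33924 + 6*√365 ≈ -33809.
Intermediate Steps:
n(r, j) = √(j² + r²)
(-19240 + n(-84, 78)) + (-1199 - (6888 + 6597)) = (-19240 + √(78² + (-84)²)) + (-1199 - (6888 + 6597)) = (-19240 + √(6084 + 7056)) + (-1199 - 1*13485) = (-19240 + √13140) + (-1199 - 13485) = (-19240 + 6*√365) - 14684 = -33924 + 6*√365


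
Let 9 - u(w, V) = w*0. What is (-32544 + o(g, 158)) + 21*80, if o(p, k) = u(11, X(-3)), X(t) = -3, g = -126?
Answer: -30855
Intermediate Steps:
u(w, V) = 9 (u(w, V) = 9 - w*0 = 9 - 1*0 = 9 + 0 = 9)
o(p, k) = 9
(-32544 + o(g, 158)) + 21*80 = (-32544 + 9) + 21*80 = -32535 + 1680 = -30855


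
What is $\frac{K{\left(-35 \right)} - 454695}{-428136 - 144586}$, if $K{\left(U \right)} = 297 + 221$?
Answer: $\frac{454177}{572722} \approx 0.79301$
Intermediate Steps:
$K{\left(U \right)} = 518$
$\frac{K{\left(-35 \right)} - 454695}{-428136 - 144586} = \frac{518 - 454695}{-428136 - 144586} = - \frac{454177}{-572722} = \left(-454177\right) \left(- \frac{1}{572722}\right) = \frac{454177}{572722}$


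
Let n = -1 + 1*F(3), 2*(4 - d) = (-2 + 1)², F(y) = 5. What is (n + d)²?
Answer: 225/4 ≈ 56.250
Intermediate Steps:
d = 7/2 (d = 4 - (-2 + 1)²/2 = 4 - ½*(-1)² = 4 - ½*1 = 4 - ½ = 7/2 ≈ 3.5000)
n = 4 (n = -1 + 1*5 = -1 + 5 = 4)
(n + d)² = (4 + 7/2)² = (15/2)² = 225/4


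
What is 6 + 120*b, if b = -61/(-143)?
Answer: 8178/143 ≈ 57.189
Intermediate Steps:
b = 61/143 (b = -61*(-1/143) = 61/143 ≈ 0.42657)
6 + 120*b = 6 + 120*(61/143) = 6 + 7320/143 = 8178/143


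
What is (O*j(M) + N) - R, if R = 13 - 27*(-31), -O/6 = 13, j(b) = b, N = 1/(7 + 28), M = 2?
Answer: -35209/35 ≈ -1006.0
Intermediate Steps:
N = 1/35 ≈ 0.028571
O = -78 (O = -6*13 = -78)
R = 850 (R = 13 + 837 = 850)
(O*j(M) + N) - R = (-78*2 + 1/35) - 1*850 = (-156 + 1/35) - 850 = -5459/35 - 850 = -35209/35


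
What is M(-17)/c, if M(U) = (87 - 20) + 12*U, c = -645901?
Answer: 137/645901 ≈ 0.00021211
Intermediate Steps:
M(U) = 67 + 12*U
M(-17)/c = (67 + 12*(-17))/(-645901) = (67 - 204)*(-1/645901) = -137*(-1/645901) = 137/645901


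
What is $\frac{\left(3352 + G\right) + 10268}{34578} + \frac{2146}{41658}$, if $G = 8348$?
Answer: $\frac{82445611}{120037527} \approx 0.68683$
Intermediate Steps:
$\frac{\left(3352 + G\right) + 10268}{34578} + \frac{2146}{41658} = \frac{\left(3352 + 8348\right) + 10268}{34578} + \frac{2146}{41658} = \left(11700 + 10268\right) \frac{1}{34578} + 2146 \cdot \frac{1}{41658} = 21968 \cdot \frac{1}{34578} + \frac{1073}{20829} = \frac{10984}{17289} + \frac{1073}{20829} = \frac{82445611}{120037527}$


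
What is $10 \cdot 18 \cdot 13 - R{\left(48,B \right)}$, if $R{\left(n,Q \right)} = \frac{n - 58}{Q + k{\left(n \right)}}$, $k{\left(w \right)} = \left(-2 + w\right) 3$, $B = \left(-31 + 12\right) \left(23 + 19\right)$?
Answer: $\frac{154439}{66} \approx 2340.0$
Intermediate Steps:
$B = -798$ ($B = \left(-19\right) 42 = -798$)
$k{\left(w \right)} = -6 + 3 w$
$R{\left(n,Q \right)} = \frac{-58 + n}{-6 + Q + 3 n}$ ($R{\left(n,Q \right)} = \frac{n - 58}{Q + \left(-6 + 3 n\right)} = \frac{-58 + n}{-6 + Q + 3 n}$)
$10 \cdot 18 \cdot 13 - R{\left(48,B \right)} = 10 \cdot 18 \cdot 13 - \frac{-58 + 48}{-6 - 798 + 3 \cdot 48} = 180 \cdot 13 - \frac{1}{-6 - 798 + 144} \left(-10\right) = 2340 - \frac{1}{-660} \left(-10\right) = 2340 - \left(- \frac{1}{660}\right) \left(-10\right) = 2340 - \frac{1}{66} = \frac{154439}{66}$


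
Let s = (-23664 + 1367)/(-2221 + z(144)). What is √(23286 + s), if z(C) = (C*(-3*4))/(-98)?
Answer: √2244213618595/9815 ≈ 152.63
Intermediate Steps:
z(C) = 6*C/49 (z(C) = (C*(-12))*(-1/98) = -12*C*(-1/98) = 6*C/49)
s = 99323/9815 (s = (-23664 + 1367)/(-2221 + (6/49)*144) = -22297/(-2221 + 864/49) = -22297/(-107965/49) = -22297*(-49/107965) = 99323/9815 ≈ 10.120)
√(23286 + s) = √(23286 + 99323/9815) = √(228651413/9815) = √2244213618595/9815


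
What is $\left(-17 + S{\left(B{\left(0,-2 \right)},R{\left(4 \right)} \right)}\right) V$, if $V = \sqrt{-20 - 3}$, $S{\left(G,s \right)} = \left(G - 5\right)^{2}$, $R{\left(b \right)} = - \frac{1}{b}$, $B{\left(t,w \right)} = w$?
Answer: $32 i \sqrt{23} \approx 153.47 i$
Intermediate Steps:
$S{\left(G,s \right)} = \left(-5 + G\right)^{2}$
$V = i \sqrt{23}$ ($V = \sqrt{-23} = i \sqrt{23} \approx 4.7958 i$)
$\left(-17 + S{\left(B{\left(0,-2 \right)},R{\left(4 \right)} \right)}\right) V = \left(-17 + \left(-5 - 2\right)^{2}\right) i \sqrt{23} = \left(-17 + \left(-7\right)^{2}\right) i \sqrt{23} = \left(-17 + 49\right) i \sqrt{23} = 32 i \sqrt{23}$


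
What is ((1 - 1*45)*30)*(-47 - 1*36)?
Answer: 109560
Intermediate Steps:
((1 - 1*45)*30)*(-47 - 1*36) = ((1 - 45)*30)*(-47 - 36) = -44*30*(-83) = -1320*(-83) = 109560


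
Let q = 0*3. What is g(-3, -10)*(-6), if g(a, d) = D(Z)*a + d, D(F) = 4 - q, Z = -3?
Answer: 132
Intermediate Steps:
q = 0
D(F) = 4 (D(F) = 4 - 1*0 = 4 + 0 = 4)
g(a, d) = d + 4*a (g(a, d) = 4*a + d = d + 4*a)
g(-3, -10)*(-6) = (-10 + 4*(-3))*(-6) = (-10 - 12)*(-6) = -22*(-6) = 132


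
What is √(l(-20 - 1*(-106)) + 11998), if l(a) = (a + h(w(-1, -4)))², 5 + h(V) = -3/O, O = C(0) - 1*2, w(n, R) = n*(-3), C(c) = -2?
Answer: √298897/4 ≈ 136.68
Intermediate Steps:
w(n, R) = -3*n
O = -4 (O = -2 - 1*2 = -2 - 2 = -4)
h(V) = -17/4 (h(V) = -5 - 3/(-4) = -5 - 3*(-¼) = -5 + ¾ = -17/4)
l(a) = (-17/4 + a)² (l(a) = (a - 17/4)² = (-17/4 + a)²)
√(l(-20 - 1*(-106)) + 11998) = √((17 - 4*(-20 - 1*(-106)))²/16 + 11998) = √((17 - 4*(-20 + 106))²/16 + 11998) = √((17 - 4*86)²/16 + 11998) = √((17 - 344)²/16 + 11998) = √((1/16)*(-327)² + 11998) = √((1/16)*106929 + 11998) = √(106929/16 + 11998) = √(298897/16) = √298897/4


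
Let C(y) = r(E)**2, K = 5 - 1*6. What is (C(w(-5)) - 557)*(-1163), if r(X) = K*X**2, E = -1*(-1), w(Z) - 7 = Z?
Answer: 646628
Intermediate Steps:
w(Z) = 7 + Z
E = 1
K = -1 (K = 5 - 6 = -1)
r(X) = -X**2
C(y) = 1 (C(y) = (-1*1**2)**2 = (-1*1)**2 = (-1)**2 = 1)
(C(w(-5)) - 557)*(-1163) = (1 - 557)*(-1163) = -556*(-1163) = 646628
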